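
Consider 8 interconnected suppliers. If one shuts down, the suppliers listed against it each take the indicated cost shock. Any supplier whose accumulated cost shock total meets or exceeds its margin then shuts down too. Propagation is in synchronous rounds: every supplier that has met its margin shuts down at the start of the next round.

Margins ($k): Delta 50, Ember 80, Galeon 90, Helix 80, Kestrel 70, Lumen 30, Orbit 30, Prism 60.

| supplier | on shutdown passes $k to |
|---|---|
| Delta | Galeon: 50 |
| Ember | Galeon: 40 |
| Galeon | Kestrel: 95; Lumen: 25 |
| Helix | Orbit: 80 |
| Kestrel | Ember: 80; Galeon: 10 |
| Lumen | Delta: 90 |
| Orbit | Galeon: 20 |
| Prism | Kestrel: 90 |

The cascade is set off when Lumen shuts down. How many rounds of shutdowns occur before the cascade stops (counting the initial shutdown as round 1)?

Round 1 — Lumen shuts down (initial).
  Delta: +90 → 90 ≥ 50
Round 2 — Delta shuts down.
  Galeon: +50 → 50 < 90
No further shutdowns.

2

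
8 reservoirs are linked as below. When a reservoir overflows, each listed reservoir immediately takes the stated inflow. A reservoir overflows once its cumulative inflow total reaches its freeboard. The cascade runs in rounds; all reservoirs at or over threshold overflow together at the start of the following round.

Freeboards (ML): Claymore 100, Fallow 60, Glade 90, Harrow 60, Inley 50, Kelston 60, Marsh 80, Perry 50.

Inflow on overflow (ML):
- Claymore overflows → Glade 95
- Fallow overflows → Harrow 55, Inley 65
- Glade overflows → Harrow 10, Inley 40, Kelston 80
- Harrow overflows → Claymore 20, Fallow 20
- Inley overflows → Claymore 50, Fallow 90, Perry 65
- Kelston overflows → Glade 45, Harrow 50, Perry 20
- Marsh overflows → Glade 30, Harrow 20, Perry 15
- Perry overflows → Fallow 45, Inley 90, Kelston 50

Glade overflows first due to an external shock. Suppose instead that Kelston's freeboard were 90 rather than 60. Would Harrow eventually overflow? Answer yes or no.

no

With Kelston's freeboard at 90:
Round 1 — Glade overflows (initial).
  Harrow: +10 → 10 < 60
  Inley: +40 → 40 < 50
  Kelston: +80 → 80 < 90
No further overflows.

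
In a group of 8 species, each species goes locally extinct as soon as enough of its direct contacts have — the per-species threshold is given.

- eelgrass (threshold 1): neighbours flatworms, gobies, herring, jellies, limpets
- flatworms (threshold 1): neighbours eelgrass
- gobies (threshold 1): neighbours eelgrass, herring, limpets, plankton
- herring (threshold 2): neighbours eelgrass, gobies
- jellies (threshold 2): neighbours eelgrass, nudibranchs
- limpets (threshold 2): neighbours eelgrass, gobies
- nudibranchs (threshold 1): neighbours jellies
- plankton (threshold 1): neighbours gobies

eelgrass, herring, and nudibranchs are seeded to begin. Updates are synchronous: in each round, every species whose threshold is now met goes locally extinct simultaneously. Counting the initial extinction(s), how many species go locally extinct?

Round 1 — eelgrass, herring, nudibranchs go locally extinct (initial).
Round 2 — checking thresholds:
  flatworms: 1 of 1 neighbours ≥ 1, goes locally extinct.
  gobies: 2 of 4 neighbours ≥ 1, goes locally extinct.
  jellies: 2 of 2 neighbours ≥ 2, goes locally extinct.
  limpets: 1 of 2 neighbours < 2, not yet.
Round 3 — checking thresholds:
  limpets: 2 of 2 neighbours ≥ 2, goes locally extinct.
  plankton: 1 of 1 neighbours ≥ 1, goes locally extinct.
Round 4 — no new extinctions; cascade stops.

8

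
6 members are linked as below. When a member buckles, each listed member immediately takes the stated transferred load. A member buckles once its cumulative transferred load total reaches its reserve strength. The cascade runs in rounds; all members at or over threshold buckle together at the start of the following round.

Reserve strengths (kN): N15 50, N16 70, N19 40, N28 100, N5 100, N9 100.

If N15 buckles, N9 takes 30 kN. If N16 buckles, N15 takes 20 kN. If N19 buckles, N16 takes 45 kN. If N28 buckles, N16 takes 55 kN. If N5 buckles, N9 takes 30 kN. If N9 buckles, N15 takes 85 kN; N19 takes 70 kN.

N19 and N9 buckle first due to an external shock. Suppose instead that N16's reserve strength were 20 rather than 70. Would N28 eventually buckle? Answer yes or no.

With N16's reserve strength at 20:
Round 1 — N19, N9 buckle (initial).
  N15: +85 → 85 ≥ 50
  N16: +45 → 45 ≥ 20
Round 2 — N15, N16 buckle.
No further bucklings.

no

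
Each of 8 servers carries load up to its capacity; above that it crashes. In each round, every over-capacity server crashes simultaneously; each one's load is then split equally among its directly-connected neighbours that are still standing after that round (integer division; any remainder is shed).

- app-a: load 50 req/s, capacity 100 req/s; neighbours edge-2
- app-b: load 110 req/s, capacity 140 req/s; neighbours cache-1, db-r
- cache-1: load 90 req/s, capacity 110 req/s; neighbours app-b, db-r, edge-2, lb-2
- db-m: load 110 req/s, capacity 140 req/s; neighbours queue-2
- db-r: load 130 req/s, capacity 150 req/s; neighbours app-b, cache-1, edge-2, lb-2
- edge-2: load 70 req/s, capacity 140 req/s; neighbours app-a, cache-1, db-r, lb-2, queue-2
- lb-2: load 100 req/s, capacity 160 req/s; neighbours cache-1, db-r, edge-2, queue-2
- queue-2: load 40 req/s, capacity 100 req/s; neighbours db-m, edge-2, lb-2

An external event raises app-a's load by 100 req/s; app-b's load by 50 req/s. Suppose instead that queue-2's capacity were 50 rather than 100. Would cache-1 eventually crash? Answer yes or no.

yes

With queue-2's capacity at 50:
Round 1 — app-a at 150 > 100; app-b at 160 > 140. app-a, app-b crash.
  app-a sheds 150 req/s to edge-2: 150 each.
    edge-2: 70+150 = 220 > 140
  app-b sheds 160 req/s to cache-1, db-r: 80 each.
    cache-1: 90+80 = 170 > 110
    db-r: 130+80 = 210 > 150
Round 2 — cache-1, db-r, edge-2 crash.
  cache-1 sheds 170 req/s to lb-2: 170 each.
    lb-2: 100+170 = 270 > 160
  db-r sheds 210 req/s to lb-2: 210 each.
    lb-2: 270+210 = 480 > 160
  edge-2 sheds 220 req/s to lb-2, queue-2: 110 each.
    lb-2: 480+110 = 590 > 160
    queue-2: 40+110 = 150 > 50
Round 3 — lb-2, queue-2 crash.
  lb-2 sheds 590 req/s: no online neighbours, lost.
  queue-2 sheds 150 req/s to db-m: 150 each.
    db-m: 110+150 = 260 > 140
Round 4 — db-m crashes.
  db-m sheds 260 req/s: no online neighbours, lost.
No further crashes.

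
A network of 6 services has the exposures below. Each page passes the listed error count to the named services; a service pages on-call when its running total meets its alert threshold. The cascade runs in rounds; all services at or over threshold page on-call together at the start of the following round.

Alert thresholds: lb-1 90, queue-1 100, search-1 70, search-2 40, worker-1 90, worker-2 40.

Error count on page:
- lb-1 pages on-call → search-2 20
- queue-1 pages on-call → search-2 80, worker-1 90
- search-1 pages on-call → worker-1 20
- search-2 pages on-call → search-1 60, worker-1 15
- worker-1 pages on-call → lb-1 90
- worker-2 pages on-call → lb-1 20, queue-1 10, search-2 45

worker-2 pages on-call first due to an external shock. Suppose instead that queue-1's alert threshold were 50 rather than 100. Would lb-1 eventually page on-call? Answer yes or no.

With queue-1's alert threshold at 50:
Round 1 — worker-2 pages on-call (initial).
  lb-1: +20 → 20 < 90
  queue-1: +10 → 10 < 50
  search-2: +45 → 45 ≥ 40
Round 2 — search-2 pages on-call.
  search-1: +60 → 60 < 70
  worker-1: +15 → 15 < 90
No further pages.

no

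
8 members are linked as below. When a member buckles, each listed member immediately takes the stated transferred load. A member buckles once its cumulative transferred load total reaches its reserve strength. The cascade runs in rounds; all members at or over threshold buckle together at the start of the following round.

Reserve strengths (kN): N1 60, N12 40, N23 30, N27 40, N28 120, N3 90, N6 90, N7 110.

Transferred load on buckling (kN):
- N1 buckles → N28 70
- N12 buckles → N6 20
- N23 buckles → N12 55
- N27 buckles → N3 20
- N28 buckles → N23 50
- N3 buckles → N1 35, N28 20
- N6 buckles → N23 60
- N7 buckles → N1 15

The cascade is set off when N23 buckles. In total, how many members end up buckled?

2

Round 1 — N23 buckles (initial).
  N12: +55 → 55 ≥ 40
Round 2 — N12 buckles.
  N6: +20 → 20 < 90
No further bucklings.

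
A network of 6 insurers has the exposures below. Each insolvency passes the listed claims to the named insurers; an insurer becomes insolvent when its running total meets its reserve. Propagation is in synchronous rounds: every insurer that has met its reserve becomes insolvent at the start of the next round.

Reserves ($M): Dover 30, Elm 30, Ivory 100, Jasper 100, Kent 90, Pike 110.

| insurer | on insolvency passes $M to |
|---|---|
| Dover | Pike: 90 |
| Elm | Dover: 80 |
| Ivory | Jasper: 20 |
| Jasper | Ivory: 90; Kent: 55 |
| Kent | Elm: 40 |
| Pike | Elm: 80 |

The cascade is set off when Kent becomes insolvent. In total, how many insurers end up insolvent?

3

Round 1 — Kent becomes insolvent (initial).
  Elm: +40 → 40 ≥ 30
Round 2 — Elm becomes insolvent.
  Dover: +80 → 80 ≥ 30
Round 3 — Dover becomes insolvent.
  Pike: +90 → 90 < 110
No further insolvencies.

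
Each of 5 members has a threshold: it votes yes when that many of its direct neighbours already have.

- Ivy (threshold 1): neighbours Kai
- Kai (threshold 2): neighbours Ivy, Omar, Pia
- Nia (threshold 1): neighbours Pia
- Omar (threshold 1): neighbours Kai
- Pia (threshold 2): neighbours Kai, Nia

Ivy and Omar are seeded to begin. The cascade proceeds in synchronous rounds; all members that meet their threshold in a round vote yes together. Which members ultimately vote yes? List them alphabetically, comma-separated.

Round 1 — Ivy, Omar vote yes (initial).
Round 2 — checking thresholds:
  Kai: 2 of 3 neighbours ≥ 2, votes yes.
Round 3 — no new yes votes; cascade stops.

Ivy, Kai, Omar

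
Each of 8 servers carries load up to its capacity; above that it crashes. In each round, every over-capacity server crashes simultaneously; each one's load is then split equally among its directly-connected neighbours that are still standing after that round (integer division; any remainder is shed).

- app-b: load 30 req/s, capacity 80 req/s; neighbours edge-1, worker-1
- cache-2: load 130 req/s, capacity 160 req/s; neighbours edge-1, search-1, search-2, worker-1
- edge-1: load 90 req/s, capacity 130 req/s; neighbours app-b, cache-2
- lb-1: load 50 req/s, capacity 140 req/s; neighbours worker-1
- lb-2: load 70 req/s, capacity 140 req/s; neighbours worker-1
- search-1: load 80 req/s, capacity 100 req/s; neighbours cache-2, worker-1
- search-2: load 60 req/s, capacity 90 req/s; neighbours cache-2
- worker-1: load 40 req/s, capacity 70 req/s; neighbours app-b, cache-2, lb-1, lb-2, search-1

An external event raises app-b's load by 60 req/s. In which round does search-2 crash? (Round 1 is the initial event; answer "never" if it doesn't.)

Round 1 — app-b at 90 > 80. app-b crashes.
  app-b sheds 90 req/s to edge-1, worker-1: 45 each.
    edge-1: 90+45 = 135 > 130
    worker-1: 40+45 = 85 > 70
Round 2 — edge-1, worker-1 crash.
  edge-1 sheds 135 req/s to cache-2: 135 each.
    cache-2: 130+135 = 265 > 160
  worker-1 sheds 85 req/s to cache-2, lb-1, lb-2, search-1: 21 each (1 lost).
    cache-2: 265+21 = 286 > 160
    lb-1: 50+21 = 71 ≤ 140
    lb-2: 70+21 = 91 ≤ 140
    search-1: 80+21 = 101 > 100
Round 3 — cache-2, search-1 crash.
  cache-2 sheds 286 req/s to search-2: 286 each.
    search-2: 60+286 = 346 > 90
  search-1 sheds 101 req/s: no online neighbours, lost.
Round 4 — search-2 crashes.
  search-2 sheds 346 req/s: no online neighbours, lost.
No further crashes.

4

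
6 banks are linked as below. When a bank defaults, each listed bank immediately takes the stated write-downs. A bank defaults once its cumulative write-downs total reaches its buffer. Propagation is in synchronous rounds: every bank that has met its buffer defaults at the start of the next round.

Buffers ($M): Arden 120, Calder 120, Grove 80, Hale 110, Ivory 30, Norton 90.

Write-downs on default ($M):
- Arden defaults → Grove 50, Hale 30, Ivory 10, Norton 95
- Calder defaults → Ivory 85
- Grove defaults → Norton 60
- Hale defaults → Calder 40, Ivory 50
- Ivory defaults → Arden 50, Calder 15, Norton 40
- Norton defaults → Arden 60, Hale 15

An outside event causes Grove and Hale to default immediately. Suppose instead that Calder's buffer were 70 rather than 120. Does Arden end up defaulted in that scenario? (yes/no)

With Calder's buffer at 70:
Round 1 — Grove, Hale default (initial).
  Calder: +40 → 40 < 70
  Ivory: +50 → 50 ≥ 30
  Norton: +60 → 60 < 90
Round 2 — Ivory defaults.
  Arden: +50 → 50 < 120
  Calder: +15 → 55 < 70
  Norton: +40 → 100 ≥ 90
Round 3 — Norton defaults.
  Arden: +60 → 110 < 120
No further defaults.

no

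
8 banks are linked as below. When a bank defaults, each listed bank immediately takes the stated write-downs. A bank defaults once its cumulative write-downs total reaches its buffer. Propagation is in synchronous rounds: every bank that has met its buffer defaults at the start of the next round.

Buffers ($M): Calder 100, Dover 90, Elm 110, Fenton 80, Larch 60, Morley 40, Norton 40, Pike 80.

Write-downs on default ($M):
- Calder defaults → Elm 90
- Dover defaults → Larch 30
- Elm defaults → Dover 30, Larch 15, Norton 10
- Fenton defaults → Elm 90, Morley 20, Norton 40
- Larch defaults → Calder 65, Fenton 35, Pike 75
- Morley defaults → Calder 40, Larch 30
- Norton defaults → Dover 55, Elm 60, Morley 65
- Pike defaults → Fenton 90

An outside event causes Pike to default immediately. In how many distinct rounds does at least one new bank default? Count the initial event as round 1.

4

Round 1 — Pike defaults (initial).
  Fenton: +90 → 90 ≥ 80
Round 2 — Fenton defaults.
  Elm: +90 → 90 < 110
  Morley: +20 → 20 < 40
  Norton: +40 → 40 ≥ 40
Round 3 — Norton defaults.
  Dover: +55 → 55 < 90
  Elm: +60 → 150 ≥ 110
  Morley: +65 → 85 ≥ 40
Round 4 — Elm, Morley default.
  Calder: +40 → 40 < 100
  Dover: +30 → 85 < 90
  Larch: +15+30 → 45 < 60
No further defaults.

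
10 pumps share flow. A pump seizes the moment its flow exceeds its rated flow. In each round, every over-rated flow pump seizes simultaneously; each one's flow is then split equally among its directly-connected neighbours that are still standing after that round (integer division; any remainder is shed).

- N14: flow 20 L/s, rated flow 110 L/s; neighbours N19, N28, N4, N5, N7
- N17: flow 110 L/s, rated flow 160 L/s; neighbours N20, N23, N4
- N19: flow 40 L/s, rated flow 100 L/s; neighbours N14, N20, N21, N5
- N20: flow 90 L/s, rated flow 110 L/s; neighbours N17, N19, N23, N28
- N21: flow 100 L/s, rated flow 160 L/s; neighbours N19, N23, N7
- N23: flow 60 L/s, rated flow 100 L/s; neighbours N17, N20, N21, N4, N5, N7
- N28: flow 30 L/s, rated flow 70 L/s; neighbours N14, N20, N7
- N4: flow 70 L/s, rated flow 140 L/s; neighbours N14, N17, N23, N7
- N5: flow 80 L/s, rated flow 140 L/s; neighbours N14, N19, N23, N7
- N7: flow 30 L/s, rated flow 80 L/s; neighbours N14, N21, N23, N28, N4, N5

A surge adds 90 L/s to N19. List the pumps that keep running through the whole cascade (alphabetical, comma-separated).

N14, N17, N21, N23, N28, N4, N5, N7

Round 1 — N19 at 130 > 100. N19 seizes.
  N19 sheds 130 L/s to N14, N20, N21, N5: 32 each (2 lost).
    N14: 20+32 = 52 ≤ 110
    N20: 90+32 = 122 > 110
    N21: 100+32 = 132 ≤ 160
    N5: 80+32 = 112 ≤ 140
Round 2 — N20 seizes.
  N20 sheds 122 L/s to N17, N23, N28: 40 each (2 lost).
    N17: 110+40 = 150 ≤ 160
    N23: 60+40 = 100 ≤ 100
    N28: 30+40 = 70 ≤ 70
No further seizures.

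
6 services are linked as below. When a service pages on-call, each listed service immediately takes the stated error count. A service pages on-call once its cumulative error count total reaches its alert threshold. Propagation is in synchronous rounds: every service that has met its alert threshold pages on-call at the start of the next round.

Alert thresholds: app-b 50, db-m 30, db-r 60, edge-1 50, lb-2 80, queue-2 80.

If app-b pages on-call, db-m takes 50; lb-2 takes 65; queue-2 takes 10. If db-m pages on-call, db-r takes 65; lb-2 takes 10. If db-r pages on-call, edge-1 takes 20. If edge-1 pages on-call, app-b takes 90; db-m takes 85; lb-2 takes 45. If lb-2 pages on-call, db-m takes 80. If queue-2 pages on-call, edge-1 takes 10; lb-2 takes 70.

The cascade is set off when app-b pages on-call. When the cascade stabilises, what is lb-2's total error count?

Round 1 — app-b pages on-call (initial).
  db-m: +50 → 50 ≥ 30
  lb-2: +65 → 65 < 80
  queue-2: +10 → 10 < 80
Round 2 — db-m pages on-call.
  db-r: +65 → 65 ≥ 60
  lb-2: +10 → 75 < 80
Round 3 — db-r pages on-call.
  edge-1: +20 → 20 < 50
No further pages.

75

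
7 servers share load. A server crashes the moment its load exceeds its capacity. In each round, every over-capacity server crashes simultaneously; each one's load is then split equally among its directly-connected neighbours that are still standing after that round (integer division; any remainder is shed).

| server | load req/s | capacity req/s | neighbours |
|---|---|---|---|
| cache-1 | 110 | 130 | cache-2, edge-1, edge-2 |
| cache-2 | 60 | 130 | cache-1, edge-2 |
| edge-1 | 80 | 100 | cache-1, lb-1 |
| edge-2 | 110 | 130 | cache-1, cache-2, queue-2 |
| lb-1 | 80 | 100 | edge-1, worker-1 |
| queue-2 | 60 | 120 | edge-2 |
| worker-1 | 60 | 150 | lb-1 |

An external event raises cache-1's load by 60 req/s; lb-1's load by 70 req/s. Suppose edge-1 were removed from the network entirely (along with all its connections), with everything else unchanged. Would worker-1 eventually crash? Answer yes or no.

With edge-1 removed:
Round 1 — cache-1 at 170 > 130; lb-1 at 150 > 100. cache-1, lb-1 crash.
  cache-1 sheds 170 req/s to cache-2, edge-2: 85 each.
    cache-2: 60+85 = 145 > 130
    edge-2: 110+85 = 195 > 130
  lb-1 sheds 150 req/s to worker-1: 150 each.
    worker-1: 60+150 = 210 > 150
Round 2 — cache-2, edge-2, worker-1 crash.
  cache-2 sheds 145 req/s: no online neighbours, lost.
  edge-2 sheds 195 req/s to queue-2: 195 each.
    queue-2: 60+195 = 255 > 120
  worker-1 sheds 210 req/s: no online neighbours, lost.
Round 3 — queue-2 crashes.
  queue-2 sheds 255 req/s: no online neighbours, lost.
No further crashes.

yes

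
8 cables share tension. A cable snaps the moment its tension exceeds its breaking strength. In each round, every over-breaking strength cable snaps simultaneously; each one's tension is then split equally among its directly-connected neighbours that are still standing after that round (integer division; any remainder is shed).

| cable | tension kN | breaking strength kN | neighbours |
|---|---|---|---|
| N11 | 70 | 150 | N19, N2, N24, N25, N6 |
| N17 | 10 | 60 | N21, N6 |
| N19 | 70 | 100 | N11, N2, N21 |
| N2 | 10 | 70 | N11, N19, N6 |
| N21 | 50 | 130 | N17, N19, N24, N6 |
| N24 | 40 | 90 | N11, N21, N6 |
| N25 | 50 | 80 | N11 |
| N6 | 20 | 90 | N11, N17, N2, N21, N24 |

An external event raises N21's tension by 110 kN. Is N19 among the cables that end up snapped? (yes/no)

Round 1 — N21 at 160 > 130. N21 snaps.
  N21 sheds 160 kN to N17, N19, N24, N6: 40 each.
    N17: 10+40 = 50 ≤ 60
    N19: 70+40 = 110 > 100
    N24: 40+40 = 80 ≤ 90
    N6: 20+40 = 60 ≤ 90
Round 2 — N19 snaps.
  N19 sheds 110 kN to N11, N2: 55 each.
    N11: 70+55 = 125 ≤ 150
    N2: 10+55 = 65 ≤ 70
No further breaks.

yes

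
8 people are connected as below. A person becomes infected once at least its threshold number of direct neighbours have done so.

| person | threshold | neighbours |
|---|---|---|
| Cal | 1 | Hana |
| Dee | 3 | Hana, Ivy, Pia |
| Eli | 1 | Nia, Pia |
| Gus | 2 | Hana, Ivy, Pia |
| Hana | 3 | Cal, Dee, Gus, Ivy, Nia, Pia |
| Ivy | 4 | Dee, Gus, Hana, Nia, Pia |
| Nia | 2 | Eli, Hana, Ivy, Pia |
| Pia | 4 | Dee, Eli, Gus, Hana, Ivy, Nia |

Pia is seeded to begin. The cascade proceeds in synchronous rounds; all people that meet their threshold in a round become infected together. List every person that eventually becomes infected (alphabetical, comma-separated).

Eli, Nia, Pia

Round 1 — Pia becomes infected (initial).
Round 2 — checking thresholds:
  Dee: 1 of 3 neighbours < 3, not yet.
  Eli: 1 of 2 neighbours ≥ 1, becomes infected.
  Gus: 1 of 3 neighbours < 2, not yet.
  Hana: 1 of 6 neighbours < 3, not yet.
  Ivy: 1 of 5 neighbours < 4, not yet.
  Nia: 1 of 4 neighbours < 2, not yet.
Round 3 — checking thresholds:
  Dee: 1 of 3 neighbours < 3, not yet.
  Gus: 1 of 3 neighbours < 2, not yet.
  Hana: 1 of 6 neighbours < 3, not yet.
  Ivy: 1 of 5 neighbours < 4, not yet.
  Nia: 2 of 4 neighbours ≥ 2, becomes infected.
Round 4 — no new infections; cascade stops.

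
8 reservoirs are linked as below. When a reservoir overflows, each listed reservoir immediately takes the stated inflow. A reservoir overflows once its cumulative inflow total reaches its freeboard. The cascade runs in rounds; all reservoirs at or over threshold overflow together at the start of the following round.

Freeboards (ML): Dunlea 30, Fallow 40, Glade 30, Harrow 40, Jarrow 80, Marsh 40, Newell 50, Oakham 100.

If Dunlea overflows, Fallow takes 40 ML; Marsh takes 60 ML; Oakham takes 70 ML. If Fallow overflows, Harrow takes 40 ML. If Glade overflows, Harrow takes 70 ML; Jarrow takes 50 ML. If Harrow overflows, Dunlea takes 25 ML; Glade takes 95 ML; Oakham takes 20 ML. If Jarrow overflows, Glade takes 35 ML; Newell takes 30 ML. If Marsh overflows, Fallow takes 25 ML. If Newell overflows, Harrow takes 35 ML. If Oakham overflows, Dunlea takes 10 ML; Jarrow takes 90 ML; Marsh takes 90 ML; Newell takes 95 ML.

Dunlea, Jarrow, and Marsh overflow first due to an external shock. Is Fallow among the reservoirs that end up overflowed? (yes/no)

Round 1 — Dunlea, Jarrow, Marsh overflow (initial).
  Fallow: +40+25 → 65 ≥ 40
  Glade: +35 → 35 ≥ 30
  Newell: +30 → 30 < 50
  Oakham: +70 → 70 < 100
Round 2 — Fallow, Glade overflow.
  Harrow: +40+70 → 110 ≥ 40
Round 3 — Harrow overflows.
  Oakham: +20 → 90 < 100
No further overflows.

yes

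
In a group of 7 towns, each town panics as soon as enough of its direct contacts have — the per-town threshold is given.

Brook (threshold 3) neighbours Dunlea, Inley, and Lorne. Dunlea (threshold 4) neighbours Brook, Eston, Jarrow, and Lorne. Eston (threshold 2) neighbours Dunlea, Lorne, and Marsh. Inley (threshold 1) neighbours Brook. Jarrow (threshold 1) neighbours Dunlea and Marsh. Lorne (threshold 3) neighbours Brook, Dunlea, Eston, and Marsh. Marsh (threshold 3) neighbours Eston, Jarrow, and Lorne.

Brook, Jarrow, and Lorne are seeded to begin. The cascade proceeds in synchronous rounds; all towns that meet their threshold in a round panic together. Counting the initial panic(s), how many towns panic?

4

Round 1 — Brook, Jarrow, Lorne panic (initial).
Round 2 — checking thresholds:
  Dunlea: 3 of 4 neighbours < 4, below threshold.
  Eston: 1 of 3 neighbours < 2, below threshold.
  Inley: 1 of 1 neighbours ≥ 1, panics.
  Marsh: 2 of 3 neighbours < 3, below threshold.
Round 3 — no new panics; cascade stops.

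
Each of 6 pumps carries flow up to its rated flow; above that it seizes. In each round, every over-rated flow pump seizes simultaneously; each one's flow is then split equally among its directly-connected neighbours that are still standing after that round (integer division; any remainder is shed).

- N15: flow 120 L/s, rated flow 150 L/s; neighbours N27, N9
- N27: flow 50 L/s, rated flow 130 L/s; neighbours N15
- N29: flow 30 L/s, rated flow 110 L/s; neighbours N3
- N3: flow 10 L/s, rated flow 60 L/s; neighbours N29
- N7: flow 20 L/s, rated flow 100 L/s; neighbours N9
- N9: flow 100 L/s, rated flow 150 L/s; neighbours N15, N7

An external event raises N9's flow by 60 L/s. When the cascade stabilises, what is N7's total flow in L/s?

Round 1 — N9 at 160 > 150. N9 seizes.
  N9 sheds 160 L/s to N15, N7: 80 each.
    N15: 120+80 = 200 > 150
    N7: 20+80 = 100 ≤ 100
Round 2 — N15 seizes.
  N15 sheds 200 L/s to N27: 200 each.
    N27: 50+200 = 250 > 130
Round 3 — N27 seizes.
  N27 sheds 250 L/s: no online neighbours, lost.
No further seizures.

100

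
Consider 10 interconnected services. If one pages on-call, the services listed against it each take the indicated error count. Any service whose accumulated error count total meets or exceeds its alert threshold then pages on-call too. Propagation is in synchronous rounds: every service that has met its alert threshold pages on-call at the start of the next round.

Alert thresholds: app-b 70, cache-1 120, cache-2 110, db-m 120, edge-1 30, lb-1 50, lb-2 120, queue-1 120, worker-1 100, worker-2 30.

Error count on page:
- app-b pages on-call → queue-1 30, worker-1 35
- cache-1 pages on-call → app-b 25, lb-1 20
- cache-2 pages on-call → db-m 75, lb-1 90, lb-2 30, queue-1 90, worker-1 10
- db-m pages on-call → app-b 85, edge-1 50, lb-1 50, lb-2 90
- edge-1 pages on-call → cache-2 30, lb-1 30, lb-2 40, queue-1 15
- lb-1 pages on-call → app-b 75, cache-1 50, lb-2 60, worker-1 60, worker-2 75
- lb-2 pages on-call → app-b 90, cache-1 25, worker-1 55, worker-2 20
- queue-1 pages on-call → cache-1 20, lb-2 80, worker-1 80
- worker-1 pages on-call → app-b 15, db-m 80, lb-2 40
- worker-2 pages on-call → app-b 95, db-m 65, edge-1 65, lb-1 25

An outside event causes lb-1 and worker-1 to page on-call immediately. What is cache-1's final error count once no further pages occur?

75

Round 1 — lb-1, worker-1 page on-call (initial).
  app-b: +75+15 → 90 ≥ 70
  cache-1: +50 → 50 < 120
  db-m: +80 → 80 < 120
  lb-2: +60+40 → 100 < 120
  worker-2: +75 → 75 ≥ 30
Round 2 — app-b, worker-2 page on-call.
  db-m: +65 → 145 ≥ 120
  edge-1: +65 → 65 ≥ 30
  queue-1: +30 → 30 < 120
Round 3 — db-m, edge-1 page on-call.
  cache-2: +30 → 30 < 110
  lb-2: +90+40 → 230 ≥ 120
  queue-1: +15 → 45 < 120
Round 4 — lb-2 pages on-call.
  cache-1: +25 → 75 < 120
No further pages.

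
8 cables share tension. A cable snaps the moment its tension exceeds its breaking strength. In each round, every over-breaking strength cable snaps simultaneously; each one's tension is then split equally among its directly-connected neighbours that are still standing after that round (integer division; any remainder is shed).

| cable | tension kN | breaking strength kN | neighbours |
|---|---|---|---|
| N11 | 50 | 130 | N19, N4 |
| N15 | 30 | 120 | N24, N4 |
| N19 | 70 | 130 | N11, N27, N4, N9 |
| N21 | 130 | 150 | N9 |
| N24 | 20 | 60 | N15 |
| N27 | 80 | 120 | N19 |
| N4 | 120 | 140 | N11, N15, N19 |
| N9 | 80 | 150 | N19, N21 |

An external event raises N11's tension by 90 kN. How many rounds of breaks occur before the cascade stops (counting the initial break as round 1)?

Round 1 — N11 at 140 > 130. N11 snaps.
  N11 sheds 140 kN to N19, N4: 70 each.
    N19: 70+70 = 140 > 130
    N4: 120+70 = 190 > 140
Round 2 — N19, N4 snap.
  N19 sheds 140 kN to N27, N9: 70 each.
    N27: 80+70 = 150 > 120
    N9: 80+70 = 150 ≤ 150
  N4 sheds 190 kN to N15: 190 each.
    N15: 30+190 = 220 > 120
Round 3 — N15, N27 snap.
  N15 sheds 220 kN to N24: 220 each.
    N24: 20+220 = 240 > 60
  N27 sheds 150 kN: no online neighbours, lost.
Round 4 — N24 snaps.
  N24 sheds 240 kN: no online neighbours, lost.
No further breaks.

4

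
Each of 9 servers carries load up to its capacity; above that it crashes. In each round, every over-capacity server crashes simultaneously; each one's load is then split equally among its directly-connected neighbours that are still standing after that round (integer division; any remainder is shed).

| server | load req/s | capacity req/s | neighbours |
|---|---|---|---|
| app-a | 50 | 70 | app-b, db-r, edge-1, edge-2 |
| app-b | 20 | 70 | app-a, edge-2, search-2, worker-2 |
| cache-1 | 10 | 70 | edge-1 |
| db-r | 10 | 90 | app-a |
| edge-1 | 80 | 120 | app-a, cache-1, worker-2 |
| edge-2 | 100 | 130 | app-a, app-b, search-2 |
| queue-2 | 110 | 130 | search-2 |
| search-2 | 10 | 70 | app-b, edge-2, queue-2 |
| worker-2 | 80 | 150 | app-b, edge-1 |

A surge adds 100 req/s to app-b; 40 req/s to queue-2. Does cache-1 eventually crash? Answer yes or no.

no

Round 1 — app-b at 120 > 70; queue-2 at 150 > 130. app-b, queue-2 crash.
  app-b sheds 120 req/s to app-a, edge-2, search-2, worker-2: 30 each.
    app-a: 50+30 = 80 > 70
    edge-2: 100+30 = 130 ≤ 130
    search-2: 10+30 = 40 ≤ 70
    worker-2: 80+30 = 110 ≤ 150
  queue-2 sheds 150 req/s to search-2: 150 each.
    search-2: 40+150 = 190 > 70
Round 2 — app-a, search-2 crash.
  app-a sheds 80 req/s to db-r, edge-1, edge-2: 26 each (2 lost).
    db-r: 10+26 = 36 ≤ 90
    edge-1: 80+26 = 106 ≤ 120
    edge-2: 130+26 = 156 > 130
  search-2 sheds 190 req/s to edge-2: 190 each.
    edge-2: 156+190 = 346 > 130
Round 3 — edge-2 crashes.
  edge-2 sheds 346 req/s: no online neighbours, lost.
No further crashes.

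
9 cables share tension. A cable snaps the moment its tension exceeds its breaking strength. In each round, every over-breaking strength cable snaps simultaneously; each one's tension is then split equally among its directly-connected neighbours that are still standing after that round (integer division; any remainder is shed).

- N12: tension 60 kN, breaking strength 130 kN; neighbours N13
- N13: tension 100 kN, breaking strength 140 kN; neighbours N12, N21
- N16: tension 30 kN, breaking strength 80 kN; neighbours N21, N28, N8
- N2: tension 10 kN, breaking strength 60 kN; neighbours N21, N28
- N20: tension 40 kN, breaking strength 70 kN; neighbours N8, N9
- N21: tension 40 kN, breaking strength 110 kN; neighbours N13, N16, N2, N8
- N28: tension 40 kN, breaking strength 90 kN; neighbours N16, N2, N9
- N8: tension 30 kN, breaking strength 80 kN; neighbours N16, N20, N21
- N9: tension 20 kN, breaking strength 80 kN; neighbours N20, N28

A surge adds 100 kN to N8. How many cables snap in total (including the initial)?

9

Round 1 — N8 at 130 > 80. N8 snaps.
  N8 sheds 130 kN to N16, N20, N21: 43 each (1 lost).
    N16: 30+43 = 73 ≤ 80
    N20: 40+43 = 83 > 70
    N21: 40+43 = 83 ≤ 110
Round 2 — N20 snaps.
  N20 sheds 83 kN to N9: 83 each.
    N9: 20+83 = 103 > 80
Round 3 — N9 snaps.
  N9 sheds 103 kN to N28: 103 each.
    N28: 40+103 = 143 > 90
Round 4 — N28 snaps.
  N28 sheds 143 kN to N16, N2: 71 each (1 lost).
    N16: 73+71 = 144 > 80
    N2: 10+71 = 81 > 60
Round 5 — N16, N2 snap.
  N16 sheds 144 kN to N21: 144 each.
    N21: 83+144 = 227 > 110
  N2 sheds 81 kN to N21: 81 each.
    N21: 227+81 = 308 > 110
Round 6 — N21 snaps.
  N21 sheds 308 kN to N13: 308 each.
    N13: 100+308 = 408 > 140
Round 7 — N13 snaps.
  N13 sheds 408 kN to N12: 408 each.
    N12: 60+408 = 468 > 130
Round 8 — N12 snaps.
  N12 sheds 468 kN: no online neighbours, lost.
No further breaks.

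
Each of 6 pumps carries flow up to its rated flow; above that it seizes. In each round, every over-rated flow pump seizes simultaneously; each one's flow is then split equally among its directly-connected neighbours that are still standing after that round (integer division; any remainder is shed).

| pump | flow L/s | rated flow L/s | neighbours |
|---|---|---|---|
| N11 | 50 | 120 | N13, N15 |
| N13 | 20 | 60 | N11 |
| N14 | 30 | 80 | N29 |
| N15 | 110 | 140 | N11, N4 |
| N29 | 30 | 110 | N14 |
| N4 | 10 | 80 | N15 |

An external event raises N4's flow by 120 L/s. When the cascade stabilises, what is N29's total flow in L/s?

Round 1 — N4 at 130 > 80. N4 seizes.
  N4 sheds 130 L/s to N15: 130 each.
    N15: 110+130 = 240 > 140
Round 2 — N15 seizes.
  N15 sheds 240 L/s to N11: 240 each.
    N11: 50+240 = 290 > 120
Round 3 — N11 seizes.
  N11 sheds 290 L/s to N13: 290 each.
    N13: 20+290 = 310 > 60
Round 4 — N13 seizes.
  N13 sheds 310 L/s: no online neighbours, lost.
No further seizures.

30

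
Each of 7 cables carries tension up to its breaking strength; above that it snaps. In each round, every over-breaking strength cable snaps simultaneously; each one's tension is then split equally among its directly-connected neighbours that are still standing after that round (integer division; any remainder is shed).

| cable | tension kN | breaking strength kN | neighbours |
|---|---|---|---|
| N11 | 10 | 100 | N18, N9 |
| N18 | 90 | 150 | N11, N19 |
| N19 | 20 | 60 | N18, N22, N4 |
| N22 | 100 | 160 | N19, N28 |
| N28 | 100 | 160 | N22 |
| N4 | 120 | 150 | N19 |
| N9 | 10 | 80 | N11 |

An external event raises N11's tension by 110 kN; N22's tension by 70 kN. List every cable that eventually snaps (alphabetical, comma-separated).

Round 1 — N11 at 120 > 100; N22 at 170 > 160. N11, N22 snap.
  N11 sheds 120 kN to N18, N9: 60 each.
    N18: 90+60 = 150 ≤ 150
    N9: 10+60 = 70 ≤ 80
  N22 sheds 170 kN to N19, N28: 85 each.
    N19: 20+85 = 105 > 60
    N28: 100+85 = 185 > 160
Round 2 — N19, N28 snap.
  N19 sheds 105 kN to N18, N4: 52 each (1 lost).
    N18: 150+52 = 202 > 150
    N4: 120+52 = 172 > 150
  N28 sheds 185 kN: no online neighbours, lost.
Round 3 — N18, N4 snap.
  N18 sheds 202 kN: no online neighbours, lost.
  N4 sheds 172 kN: no online neighbours, lost.
No further breaks.

N11, N18, N19, N22, N28, N4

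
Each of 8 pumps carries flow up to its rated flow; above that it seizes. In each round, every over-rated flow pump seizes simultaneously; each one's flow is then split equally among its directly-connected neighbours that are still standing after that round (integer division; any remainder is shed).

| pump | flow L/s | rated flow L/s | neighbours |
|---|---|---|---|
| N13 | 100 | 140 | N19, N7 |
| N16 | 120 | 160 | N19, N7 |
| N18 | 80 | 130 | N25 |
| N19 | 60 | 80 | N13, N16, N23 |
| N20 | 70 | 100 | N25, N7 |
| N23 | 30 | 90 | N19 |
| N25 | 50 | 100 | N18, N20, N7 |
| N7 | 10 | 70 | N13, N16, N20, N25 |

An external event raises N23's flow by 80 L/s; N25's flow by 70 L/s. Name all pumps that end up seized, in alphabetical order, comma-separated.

N13, N16, N19, N20, N23, N25, N7

Round 1 — N23 at 110 > 90; N25 at 120 > 100. N23, N25 seize.
  N23 sheds 110 L/s to N19: 110 each.
    N19: 60+110 = 170 > 80
  N25 sheds 120 L/s to N18, N20, N7: 40 each.
    N18: 80+40 = 120 ≤ 130
    N20: 70+40 = 110 > 100
    N7: 10+40 = 50 ≤ 70
Round 2 — N19, N20 seize.
  N19 sheds 170 L/s to N13, N16: 85 each.
    N13: 100+85 = 185 > 140
    N16: 120+85 = 205 > 160
  N20 sheds 110 L/s to N7: 110 each.
    N7: 50+110 = 160 > 70
Round 3 — N13, N16, N7 seize.
  N13 sheds 185 L/s: no online neighbours, lost.
  N16 sheds 205 L/s: no online neighbours, lost.
  N7 sheds 160 L/s: no online neighbours, lost.
No further seizures.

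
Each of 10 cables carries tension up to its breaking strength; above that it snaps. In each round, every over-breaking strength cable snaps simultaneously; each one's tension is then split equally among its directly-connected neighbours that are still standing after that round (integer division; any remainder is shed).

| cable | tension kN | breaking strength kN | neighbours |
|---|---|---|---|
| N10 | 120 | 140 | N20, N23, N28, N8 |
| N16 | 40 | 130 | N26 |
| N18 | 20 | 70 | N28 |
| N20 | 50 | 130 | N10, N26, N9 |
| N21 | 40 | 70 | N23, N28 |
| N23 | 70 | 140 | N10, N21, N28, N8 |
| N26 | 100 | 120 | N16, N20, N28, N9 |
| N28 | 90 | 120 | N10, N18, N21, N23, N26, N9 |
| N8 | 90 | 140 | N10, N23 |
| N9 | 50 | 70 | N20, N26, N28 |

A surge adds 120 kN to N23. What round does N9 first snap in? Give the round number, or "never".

Round 1 — N23 at 190 > 140. N23 snaps.
  N23 sheds 190 kN to N10, N21, N28, N8: 47 each (2 lost).
    N10: 120+47 = 167 > 140
    N21: 40+47 = 87 > 70
    N28: 90+47 = 137 > 120
    N8: 90+47 = 137 ≤ 140
Round 2 — N10, N21, N28 snap.
  N10 sheds 167 kN to N20, N8: 83 each (1 lost).
    N20: 50+83 = 133 > 130
    N8: 137+83 = 220 > 140
  N21 sheds 87 kN: no online neighbours, lost.
  N28 sheds 137 kN to N18, N26, N9: 45 each (2 lost).
    N18: 20+45 = 65 ≤ 70
    N26: 100+45 = 145 > 120
    N9: 50+45 = 95 > 70
Round 3 — N20, N26, N8, N9 snap.
  N20 sheds 133 kN: no online neighbours, lost.
  N26 sheds 145 kN to N16: 145 each.
    N16: 40+145 = 185 > 130
  N8 sheds 220 kN: no online neighbours, lost.
  N9 sheds 95 kN: no online neighbours, lost.
Round 4 — N16 snaps.
  N16 sheds 185 kN: no online neighbours, lost.
No further breaks.

3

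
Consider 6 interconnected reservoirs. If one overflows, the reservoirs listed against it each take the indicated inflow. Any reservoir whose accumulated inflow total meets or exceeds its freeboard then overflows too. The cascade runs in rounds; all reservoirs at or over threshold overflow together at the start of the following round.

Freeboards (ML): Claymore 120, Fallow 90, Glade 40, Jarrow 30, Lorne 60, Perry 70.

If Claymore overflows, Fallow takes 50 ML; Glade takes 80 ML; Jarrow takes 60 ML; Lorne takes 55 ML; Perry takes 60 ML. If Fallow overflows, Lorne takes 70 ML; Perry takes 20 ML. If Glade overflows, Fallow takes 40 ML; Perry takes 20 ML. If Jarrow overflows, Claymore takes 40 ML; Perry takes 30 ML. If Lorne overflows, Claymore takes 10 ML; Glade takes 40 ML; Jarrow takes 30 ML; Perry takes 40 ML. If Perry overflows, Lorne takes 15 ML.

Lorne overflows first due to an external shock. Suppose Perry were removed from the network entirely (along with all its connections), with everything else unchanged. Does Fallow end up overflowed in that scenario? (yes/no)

With Perry removed:
Round 1 — Lorne overflows (initial).
  Claymore: +10 → 10 < 120
  Glade: +40 → 40 ≥ 40
  Jarrow: +30 → 30 ≥ 30
Round 2 — Glade, Jarrow overflow.
  Claymore: +40 → 50 < 120
  Fallow: +40 → 40 < 90
No further overflows.

no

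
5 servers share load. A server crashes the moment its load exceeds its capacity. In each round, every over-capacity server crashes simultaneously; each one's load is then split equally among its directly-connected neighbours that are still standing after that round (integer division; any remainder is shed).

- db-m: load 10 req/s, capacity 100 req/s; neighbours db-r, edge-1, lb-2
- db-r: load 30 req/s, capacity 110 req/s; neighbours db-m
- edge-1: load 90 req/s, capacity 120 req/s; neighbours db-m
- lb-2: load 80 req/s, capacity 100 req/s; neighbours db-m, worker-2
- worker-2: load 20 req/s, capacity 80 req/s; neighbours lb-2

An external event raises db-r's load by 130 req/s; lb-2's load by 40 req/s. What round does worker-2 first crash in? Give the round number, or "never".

Round 1 — db-r at 160 > 110; lb-2 at 120 > 100. db-r, lb-2 crash.
  db-r sheds 160 req/s to db-m: 160 each.
    db-m: 10+160 = 170 > 100
  lb-2 sheds 120 req/s to db-m, worker-2: 60 each.
    db-m: 170+60 = 230 > 100
    worker-2: 20+60 = 80 ≤ 80
Round 2 — db-m crashes.
  db-m sheds 230 req/s to edge-1: 230 each.
    edge-1: 90+230 = 320 > 120
Round 3 — edge-1 crashes.
  edge-1 sheds 320 req/s: no online neighbours, lost.
No further crashes.

never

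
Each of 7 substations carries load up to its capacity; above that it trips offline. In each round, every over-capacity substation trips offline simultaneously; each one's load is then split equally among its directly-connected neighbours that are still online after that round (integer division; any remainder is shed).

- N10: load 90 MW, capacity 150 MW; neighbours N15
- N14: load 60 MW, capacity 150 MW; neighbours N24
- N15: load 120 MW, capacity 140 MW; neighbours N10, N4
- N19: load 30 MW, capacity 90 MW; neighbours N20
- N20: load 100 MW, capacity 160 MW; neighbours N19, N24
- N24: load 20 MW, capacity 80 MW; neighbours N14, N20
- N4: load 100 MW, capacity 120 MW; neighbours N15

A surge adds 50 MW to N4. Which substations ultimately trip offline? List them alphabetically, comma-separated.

N10, N15, N4

Round 1 — N4 at 150 > 120. N4 trips offline.
  N4 sheds 150 MW to N15: 150 each.
    N15: 120+150 = 270 > 140
Round 2 — N15 trips offline.
  N15 sheds 270 MW to N10: 270 each.
    N10: 90+270 = 360 > 150
Round 3 — N10 trips offline.
  N10 sheds 360 MW: no online neighbours, lost.
No further trips.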